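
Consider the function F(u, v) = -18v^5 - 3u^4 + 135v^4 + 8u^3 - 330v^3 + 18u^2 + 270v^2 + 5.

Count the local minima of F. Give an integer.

F separates as a function of u plus a function of v, so ∇F=0 decouples.
∂F/∂u = -12u(u - 3)(u + 1) = 0 at u ∈ {-1, 0, 3}; ∂F/∂v = -90v(v - 3)(v - 2)(v - 1) = 0 at v ∈ {0, 1, 2, 3}.
The Hessian is diagonal: diag(F_uu, F_vv). Second derivatives: F_uu(-1)=-48, F_uu(0)=36, F_uu(3)=-144; F_vv(0)=540, F_vv(1)=-180, F_vv(2)=180, F_vv(3)=-540.
Local minima occur where both diagonal entries positive: (0, 0), (0, 2). Count: 2.

2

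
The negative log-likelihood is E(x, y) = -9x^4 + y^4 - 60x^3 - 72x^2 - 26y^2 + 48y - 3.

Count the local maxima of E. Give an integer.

2

E separates as a function of x plus a function of y, so ∇E=0 decouples.
∂E/∂x = -36x(x + 1)(x + 4) = 0 at x ∈ {-4, -1, 0}; ∂E/∂y = 4(y - 3)(y - 1)(y + 4) = 0 at y ∈ {-4, 1, 3}.
The Hessian is diagonal: diag(E_xx, E_yy). Second derivatives: E_xx(-4)=-432, E_xx(-1)=108, E_xx(0)=-144; E_yy(-4)=140, E_yy(1)=-40, E_yy(3)=56.
Local maxima occur where both diagonal entries negative: (-4, 1), (0, 1). Count: 2.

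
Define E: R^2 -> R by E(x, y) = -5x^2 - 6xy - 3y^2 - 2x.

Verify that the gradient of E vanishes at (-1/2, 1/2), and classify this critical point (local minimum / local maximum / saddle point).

local maximum

∇E = (-10x - 6y - 2, -6x - 6y); substituting (-1/2, 1/2) gives ∇E = (0, 0), so (-1/2, 1/2) is indeed a critical point.
The Hessian of E is constant: H = [[-10, -6], [-6, -6]].
det(H) = (-10)·(-6) − (-6)² = 24.
det(H) > 0 and tr(H) = -16 < 0, so H is negative definite and the point is a local maximum.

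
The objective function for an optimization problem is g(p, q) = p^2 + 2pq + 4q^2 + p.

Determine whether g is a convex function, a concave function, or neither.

convex

g is quadratic, so its Hessian is the constant matrix H = [[2, 2], [2, 8]].
det(H) = 12, tr(H) = 10.
det(H) > 0 and tr(H) > 0, so H is positive definite everywhere: convex.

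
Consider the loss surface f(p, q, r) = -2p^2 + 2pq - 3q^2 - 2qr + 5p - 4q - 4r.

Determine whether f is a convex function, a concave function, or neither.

f is quadratic, so its Hessian is the constant matrix H = [[-4, 2, 0], [2, -6, -2], [0, -2, 0]].
Leading principal minors: -4, 20, 16.
Neither pattern holds ⇒ H is indefinite ⇒ neither convex nor concave.

neither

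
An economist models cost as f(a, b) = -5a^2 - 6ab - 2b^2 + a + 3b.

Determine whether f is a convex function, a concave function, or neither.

concave

f is quadratic, so its Hessian is the constant matrix H = [[-10, -6], [-6, -4]].
det(H) = 4, tr(H) = -14.
det(H) > 0 and tr(H) < 0, so H is negative definite everywhere: concave.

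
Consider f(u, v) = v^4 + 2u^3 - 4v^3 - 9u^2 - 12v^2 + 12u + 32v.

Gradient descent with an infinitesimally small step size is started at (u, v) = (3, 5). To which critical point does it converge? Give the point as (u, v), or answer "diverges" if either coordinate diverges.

(2, 4)

f is separable, so gradient descent decouples: u follows -∂f/∂u, v follows -∂f/∂v.
∂f/∂u = 6(u - 2)(u - 1); at u=3 this is 12, so u decreases.
∂f/∂v = 4(v - 4)(v - 1)(v + 2); at v=5 this is 112, so v decreases.
u converges to its nearest critical value 2 (a local min of the u-part); v converges to 4. The iterate converges to (2, 4).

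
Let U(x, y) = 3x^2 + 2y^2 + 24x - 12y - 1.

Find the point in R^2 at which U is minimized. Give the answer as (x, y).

U(x,y) separates as P(x) + Q(y) − 1, so its minimum is min P + min Q − 1.
P'(x) = 6x + 24 vanishes at x ∈ {-4}; Q'(y) = 4y - 12 vanishes at y ∈ {3}.
Local minima of P (where P''>0): P(-4)=-48. Local minima of Q: Q(3)=-18.
So the global minimum of U is P(-4) + Q(3) − 1 = -48 − 18 − 1 = -67, attained at (-4, 3).

(-4, 3)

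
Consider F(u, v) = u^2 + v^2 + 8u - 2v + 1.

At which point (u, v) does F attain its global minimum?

(-4, 1)

F(u,v) separates as P(u) + Q(v) + 1, so its minimum is min P + min Q + 1.
P'(u) = 2u + 8 vanishes at u ∈ {-4}; Q'(v) = 2v - 2 vanishes at v ∈ {1}.
Local minima of P (where P''>0): P(-4)=-16. Local minima of Q: Q(1)=-1.
So the global minimum of F is P(-4) + Q(1) + 1 = -16 − 1 + 1 = -16, attained at (-4, 1).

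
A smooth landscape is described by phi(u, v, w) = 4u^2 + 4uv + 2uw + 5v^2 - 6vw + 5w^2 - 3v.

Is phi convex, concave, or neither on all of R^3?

phi is quadratic, so its Hessian is the constant matrix H = [[8, 4, 2], [4, 10, -6], [2, -6, 10]].
Leading principal minors: 8, 64, 216.
All positive ⇒ H ≻ 0 ⇒ convex.

convex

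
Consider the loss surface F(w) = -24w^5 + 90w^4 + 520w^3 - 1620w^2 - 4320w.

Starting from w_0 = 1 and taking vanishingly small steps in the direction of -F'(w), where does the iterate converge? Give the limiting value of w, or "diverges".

F'(w) = -120(w - 4)(w - 3)(w + 1)(w + 3), so F'(1) = -5760.
Gradient descent moves in the -F' direction, i.e. w is increasing.
The nearest critical point in that direction is w = 3, where F'' = 2880 > 0 (a local minimum). The iterate converges there.

3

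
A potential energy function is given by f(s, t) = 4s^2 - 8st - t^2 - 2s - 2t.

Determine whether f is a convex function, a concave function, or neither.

f is quadratic, so its Hessian is the constant matrix H = [[8, -8], [-8, -2]].
det(H) = -80, tr(H) = 6.
det(H) < 0, so H is indefinite: neither convex nor concave.

neither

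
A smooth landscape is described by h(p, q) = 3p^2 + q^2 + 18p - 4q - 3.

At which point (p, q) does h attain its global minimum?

(-3, 2)

h(p,q) separates as A(p) + B(q) − 3, so its minimum is min A + min B − 3.
A'(p) = 6p + 18 vanishes at p ∈ {-3}; B'(q) = 2q - 4 vanishes at q ∈ {2}.
Local minima of A (where A''>0): A(-3)=-27. Local minima of B: B(2)=-4.
So the global minimum of h is A(-3) + B(2) − 3 = -27 − 4 − 3 = -34, attained at (-3, 2).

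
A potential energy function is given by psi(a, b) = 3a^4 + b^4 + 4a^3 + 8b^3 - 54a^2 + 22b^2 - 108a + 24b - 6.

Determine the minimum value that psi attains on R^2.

-474

psi(a,b) separates as P(a) + Q(b) − 6, so its minimum is min P + min Q − 6.
P'(a) = 12(a - 3)(a + 1)(a + 3) vanishes at a ∈ {-3, -1, 3}; Q'(b) = 4(b + 1)(b + 2)(b + 3) vanishes at b ∈ {-3, -2, -1}.
Local minima of P (where P''>0): P(-3)=-27, P(3)=-459. Local minima of Q: Q(-3)=-9, Q(-1)=-9.
So the global minimum of psi is P(3) + Q(-3) − 6 = -459 − 9 − 6 = -474, attained at (3, -3).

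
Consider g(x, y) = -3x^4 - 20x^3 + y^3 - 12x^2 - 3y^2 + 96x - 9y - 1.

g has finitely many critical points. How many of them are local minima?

1

g separates as a function of x plus a function of y, so ∇g=0 decouples.
∂g/∂x = -12(x - 1)(x + 2)(x + 4) = 0 at x ∈ {-4, -2, 1}; ∂g/∂y = 3(y - 3)(y + 1) = 0 at y ∈ {-1, 3}.
The Hessian is diagonal: diag(g_xx, g_yy). Second derivatives: g_xx(-4)=-120, g_xx(-2)=72, g_xx(1)=-180; g_yy(-1)=-12, g_yy(3)=12.
Local minima occur where both diagonal entries positive: (-2, 3). Count: 1.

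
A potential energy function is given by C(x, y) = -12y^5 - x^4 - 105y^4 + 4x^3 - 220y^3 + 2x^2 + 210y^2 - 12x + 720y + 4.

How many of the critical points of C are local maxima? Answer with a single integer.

C separates as a function of x plus a function of y, so ∇C=0 decouples.
∂C/∂x = -4(x - 3)(x - 1)(x + 1) = 0 at x ∈ {-1, 1, 3}; ∂C/∂y = -60(y - 1)(y + 1)(y + 3)(y + 4) = 0 at y ∈ {-4, -3, -1, 1}.
The Hessian is diagonal: diag(C_xx, C_yy). Second derivatives: C_xx(-1)=-32, C_xx(1)=16, C_xx(3)=-32; C_yy(-4)=900, C_yy(-3)=-480, C_yy(-1)=720, C_yy(1)=-2400.
Local maxima occur where both diagonal entries negative: (-1, -3), (-1, 1), (3, -3), (3, 1). Count: 4.

4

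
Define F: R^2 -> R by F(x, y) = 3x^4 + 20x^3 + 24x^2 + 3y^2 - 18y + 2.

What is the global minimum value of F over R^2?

F(x,y) separates as P(x) + Q(y) + 2, so its minimum is min P + min Q + 2.
P'(x) = 12x(x + 1)(x + 4) vanishes at x ∈ {-4, -1, 0}; Q'(y) = 6y - 18 vanishes at y ∈ {3}.
Local minima of P (where P''>0): P(-4)=-128, P(0)=0. Local minima of Q: Q(3)=-27.
So the global minimum of F is P(-4) + Q(3) + 2 = -128 − 27 + 2 = -153, attained at (-4, 3).

-153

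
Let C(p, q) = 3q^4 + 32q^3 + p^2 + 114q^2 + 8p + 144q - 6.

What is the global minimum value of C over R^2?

-81

C(p,q) separates as A(p) + B(q) − 6, so its minimum is min A + min B − 6.
A'(p) = 2p + 8 vanishes at p ∈ {-4}; B'(q) = 12(q + 1)(q + 3)(q + 4) vanishes at q ∈ {-4, -3, -1}.
Local minima of A (where A''>0): A(-4)=-16. Local minima of B: B(-4)=-32, B(-1)=-59.
So the global minimum of C is A(-4) + B(-1) − 6 = -16 − 59 − 6 = -81, attained at (-4, -1).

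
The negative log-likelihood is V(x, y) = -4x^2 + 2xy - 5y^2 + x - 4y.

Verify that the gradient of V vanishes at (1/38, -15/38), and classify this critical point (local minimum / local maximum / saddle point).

∇V = (-8x + 2y + 1, 2x - 10y - 4); substituting (1/38, -15/38) gives ∇V = (0, 0), so (1/38, -15/38) is indeed a critical point.
The Hessian of V is constant: H = [[-8, 2], [2, -10]].
det(H) = (-8)·(-10) − 2² = 76.
det(H) > 0 and tr(H) = -18 < 0, so H is negative definite and the point is a local maximum.

local maximum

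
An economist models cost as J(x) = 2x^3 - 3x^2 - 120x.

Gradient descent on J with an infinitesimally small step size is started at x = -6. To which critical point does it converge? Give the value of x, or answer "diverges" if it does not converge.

J'(x) = 6(x - 5)(x + 4), so J'(-6) = 132.
Gradient descent moves in the -J' direction, i.e. x is decreasing.
There is no critical point below x=-6, and J' keeps the same sign, so the iterate runs off to −∞.

diverges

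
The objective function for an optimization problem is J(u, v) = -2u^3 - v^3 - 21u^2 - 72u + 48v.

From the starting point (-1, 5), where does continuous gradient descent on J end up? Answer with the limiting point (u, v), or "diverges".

J is separable, so gradient descent decouples: u follows -∂J/∂u, v follows -∂J/∂v.
∂J/∂u = -6(u + 3)(u + 4); at u=-1 this is -36, so u increases.
∂J/∂v = -3(v - 4)(v + 4); at v=5 this is -27, so v increases.
The u-coordinate has no critical point in that direction and runs off to infinity.

diverges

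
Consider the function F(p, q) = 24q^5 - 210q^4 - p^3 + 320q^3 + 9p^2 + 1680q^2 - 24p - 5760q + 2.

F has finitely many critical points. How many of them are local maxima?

F separates as a function of p plus a function of q, so ∇F=0 decouples.
∂F/∂p = -3(p - 4)(p - 2) = 0 at p ∈ {2, 4}; ∂F/∂q = 120(q - 4)(q - 3)(q - 2)(q + 2) = 0 at q ∈ {-2, 2, 3, 4}.
The Hessian is diagonal: diag(F_pp, F_qq). Second derivatives: F_pp(2)=6, F_pp(4)=-6; F_qq(-2)=-14400, F_qq(2)=960, F_qq(3)=-600, F_qq(4)=1440.
Local maxima occur where both diagonal entries negative: (4, -2), (4, 3). Count: 2.

2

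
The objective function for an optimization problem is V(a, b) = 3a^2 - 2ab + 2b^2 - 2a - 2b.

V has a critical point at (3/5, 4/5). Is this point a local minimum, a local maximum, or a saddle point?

local minimum

The Hessian of V is constant: H = [[6, -2], [-2, 4]].
det(H) = 6·4 − (-2)² = 20.
det(H) > 0 and tr(H) = 10 > 0, so H is positive definite and the point is a local minimum.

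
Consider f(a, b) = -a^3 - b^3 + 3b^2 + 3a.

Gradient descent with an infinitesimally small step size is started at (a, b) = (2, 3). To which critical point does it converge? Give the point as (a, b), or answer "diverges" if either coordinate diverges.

diverges

f is separable, so gradient descent decouples: a follows -∂f/∂a, b follows -∂f/∂b.
∂f/∂a = -3(a - 1)(a + 1); at a=2 this is -9, so a increases.
∂f/∂b = -3b(b - 2); at b=3 this is -9, so b increases.
The a-coordinate has no critical point in that direction and runs off to infinity.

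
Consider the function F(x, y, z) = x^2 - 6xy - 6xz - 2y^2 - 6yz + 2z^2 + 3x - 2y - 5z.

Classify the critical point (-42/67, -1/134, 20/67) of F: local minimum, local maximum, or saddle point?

The Hessian is constant: H = [[2, -6, -6], [-6, -4, -6], [-6, -6, 4]].
Leading principal minors: Δ₁ = 2, Δ₂ = -44, Δ₃ = -536.
The minors fit neither the all-positive nor the alternating-sign pattern, so H is indefinite: a saddle point.

saddle point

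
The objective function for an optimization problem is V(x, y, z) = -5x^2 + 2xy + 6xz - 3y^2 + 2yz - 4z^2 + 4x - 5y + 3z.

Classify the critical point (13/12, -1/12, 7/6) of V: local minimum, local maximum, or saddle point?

local maximum

The Hessian is constant: H = [[-10, 2, 6], [2, -6, 2], [6, 2, -8]].
Leading principal minors: Δ₁ = -10, Δ₂ = 56, Δ₃ = -144.
The minors alternate sign starting negative (−, +, −), so H is negative definite: a local maximum.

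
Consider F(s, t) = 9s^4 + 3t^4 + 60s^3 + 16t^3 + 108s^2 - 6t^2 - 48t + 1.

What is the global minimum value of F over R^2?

-159

F(s,t) separates as P(s) + Q(t) + 1, so its minimum is min P + min Q + 1.
P'(s) = 36s(s + 2)(s + 3) vanishes at s ∈ {-3, -2, 0}; Q'(t) = 12(t - 1)(t + 1)(t + 4) vanishes at t ∈ {-4, -1, 1}.
Local minima of P (where P''>0): P(-3)=81, P(0)=0. Local minima of Q: Q(-4)=-160, Q(1)=-35.
So the global minimum of F is P(0) + Q(-4) + 1 = 0 − 160 + 1 = -159, attained at (0, -4).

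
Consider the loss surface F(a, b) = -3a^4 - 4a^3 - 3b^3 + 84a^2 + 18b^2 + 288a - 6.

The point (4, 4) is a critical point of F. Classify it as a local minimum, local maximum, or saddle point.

The mixed partial ∂²F/∂a∂b is 0, so the Hessian at any point is diag(F_aa, F_bb) = diag(12(-3a^2 - 2a + 14), 18(-b + 2)).
At (4, 4): H = diag(-504, -36).
Both eigenvalues are negative, so H is negative definite: a local maximum.

local maximum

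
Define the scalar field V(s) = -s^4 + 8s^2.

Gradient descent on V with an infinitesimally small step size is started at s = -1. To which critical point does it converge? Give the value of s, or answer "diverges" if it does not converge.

0

V'(s) = -4s(s - 2)(s + 2), so V'(-1) = -12.
Gradient descent moves in the -V' direction, i.e. s is increasing.
The nearest critical point in that direction is s = 0, where V'' = 16 > 0 (a local minimum). The iterate converges there.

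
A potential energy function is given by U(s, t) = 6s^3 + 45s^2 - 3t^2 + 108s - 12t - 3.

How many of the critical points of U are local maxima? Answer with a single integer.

U separates as a function of s plus a function of t, so ∇U=0 decouples.
∂U/∂s = 18(s + 2)(s + 3) = 0 at s ∈ {-3, -2}; ∂U/∂t = -6(t + 2) = 0 at t ∈ {-2}.
The Hessian is diagonal: diag(U_ss, U_tt). Second derivatives: U_ss(-3)=-18, U_ss(-2)=18; U_tt(-2)=-6.
Local maxima occur where both diagonal entries negative: (-3, -2). Count: 1.

1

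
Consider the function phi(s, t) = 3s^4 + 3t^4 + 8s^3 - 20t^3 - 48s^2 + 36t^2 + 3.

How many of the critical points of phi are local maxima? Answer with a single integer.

phi separates as a function of s plus a function of t, so ∇phi=0 decouples.
∂phi/∂s = 12s(s - 2)(s + 4) = 0 at s ∈ {-4, 0, 2}; ∂phi/∂t = 12t(t - 3)(t - 2) = 0 at t ∈ {0, 2, 3}.
The Hessian is diagonal: diag(phi_ss, phi_tt). Second derivatives: phi_ss(-4)=288, phi_ss(0)=-96, phi_ss(2)=144; phi_tt(0)=72, phi_tt(2)=-24, phi_tt(3)=36.
Local maxima occur where both diagonal entries negative: (0, 2). Count: 1.

1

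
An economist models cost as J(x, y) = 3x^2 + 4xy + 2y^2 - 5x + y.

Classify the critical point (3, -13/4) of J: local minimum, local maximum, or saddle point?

local minimum

The Hessian of J is constant: H = [[6, 4], [4, 4]].
det(H) = 6·4 − 4² = 8.
det(H) > 0 and tr(H) = 10 > 0, so H is positive definite and the point is a local minimum.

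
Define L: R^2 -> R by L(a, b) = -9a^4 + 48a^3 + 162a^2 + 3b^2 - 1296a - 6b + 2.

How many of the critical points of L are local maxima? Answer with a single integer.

L separates as a function of a plus a function of b, so ∇L=0 decouples.
∂L/∂a = -36(a - 4)(a - 3)(a + 3) = 0 at a ∈ {-3, 3, 4}; ∂L/∂b = 6(b - 1) = 0 at b ∈ {1}.
The Hessian is diagonal: diag(L_aa, L_bb). Second derivatives: L_aa(-3)=-1512, L_aa(3)=216, L_aa(4)=-252; L_bb(1)=6.
Local maxima occur where both diagonal entries negative: none. Count: 0.

0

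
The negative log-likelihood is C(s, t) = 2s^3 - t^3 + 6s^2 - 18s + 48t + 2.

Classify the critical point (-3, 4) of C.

local maximum

The mixed partial ∂²C/∂s∂t is 0, so the Hessian at any point is diag(C_ss, C_tt) = diag(12(s + 1), -6t).
At (-3, 4): H = diag(-24, -24).
Both eigenvalues are negative, so H is negative definite: a local maximum.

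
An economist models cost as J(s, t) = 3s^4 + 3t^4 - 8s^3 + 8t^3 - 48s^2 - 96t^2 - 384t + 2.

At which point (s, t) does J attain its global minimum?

(4, 4)

J(s,t) separates as P(s) + Q(t) + 2, so its minimum is min P + min Q + 2.
P'(s) = 12s(s - 4)(s + 2) vanishes at s ∈ {-2, 0, 4}; Q'(t) = 12(t - 4)(t + 2)(t + 4) vanishes at t ∈ {-4, -2, 4}.
Local minima of P (where P''>0): P(-2)=-80, P(4)=-512. Local minima of Q: Q(-4)=256, Q(4)=-1792.
So the global minimum of J is P(4) + Q(4) + 2 = -512 − 1792 + 2 = -2302, attained at (4, 4).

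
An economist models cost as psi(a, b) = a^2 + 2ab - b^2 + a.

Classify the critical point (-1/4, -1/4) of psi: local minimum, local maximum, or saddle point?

The Hessian of psi is constant: H = [[2, 2], [2, -2]].
det(H) = 2·(-2) − 2² = -8.
Since det(H) < 0, H is indefinite and the critical point is a saddle point.

saddle point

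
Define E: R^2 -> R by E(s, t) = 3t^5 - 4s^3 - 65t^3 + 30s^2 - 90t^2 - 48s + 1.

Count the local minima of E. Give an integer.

E separates as a function of s plus a function of t, so ∇E=0 decouples.
∂E/∂s = -12(s - 4)(s - 1) = 0 at s ∈ {1, 4}; ∂E/∂t = 15t(t - 4)(t + 1)(t + 3) = 0 at t ∈ {-3, -1, 0, 4}.
The Hessian is diagonal: diag(E_ss, E_tt). Second derivatives: E_ss(1)=36, E_ss(4)=-36; E_tt(-3)=-630, E_tt(-1)=150, E_tt(0)=-180, E_tt(4)=2100.
Local minima occur where both diagonal entries positive: (1, -1), (1, 4). Count: 2.

2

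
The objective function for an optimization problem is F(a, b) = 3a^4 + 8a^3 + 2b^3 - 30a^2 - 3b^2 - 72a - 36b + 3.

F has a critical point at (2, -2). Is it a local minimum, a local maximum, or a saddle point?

The mixed partial ∂²F/∂a∂b is 0, so the Hessian at any point is diag(F_aa, F_bb) = diag(12(3a^2 + 4a - 5), 6(2b - 1)).
At (2, -2): H = diag(180, -30).
The eigenvalues have opposite signs, so H is indefinite: a saddle point.

saddle point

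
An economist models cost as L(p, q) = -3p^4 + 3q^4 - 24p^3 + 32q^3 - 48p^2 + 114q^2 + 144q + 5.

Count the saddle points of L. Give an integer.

5

L separates as a function of p plus a function of q, so ∇L=0 decouples.
∂L/∂p = -12p(p + 2)(p + 4) = 0 at p ∈ {-4, -2, 0}; ∂L/∂q = 12(q + 1)(q + 3)(q + 4) = 0 at q ∈ {-4, -3, -1}.
The Hessian is diagonal: diag(L_pp, L_qq). Second derivatives: L_pp(-4)=-96, L_pp(-2)=48, L_pp(0)=-96; L_qq(-4)=36, L_qq(-3)=-24, L_qq(-1)=72.
Saddle points occur where the two diagonal entries have opposite signs: (-4, -4), (-4, -1), (-2, -3), (0, -4), (0, -1). Count: 5.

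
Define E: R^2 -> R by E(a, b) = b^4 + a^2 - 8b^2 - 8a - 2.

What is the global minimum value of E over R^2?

-34

E(a,b) separates as P(a) + Q(b) − 2, so its minimum is min P + min Q − 2.
P'(a) = 2a - 8 vanishes at a ∈ {4}; Q'(b) = 4b(b - 2)(b + 2) vanishes at b ∈ {-2, 0, 2}.
Local minima of P (where P''>0): P(4)=-16. Local minima of Q: Q(-2)=-16, Q(2)=-16.
So the global minimum of E is P(4) + Q(-2) − 2 = -16 − 16 − 2 = -34, attained at (4, -2).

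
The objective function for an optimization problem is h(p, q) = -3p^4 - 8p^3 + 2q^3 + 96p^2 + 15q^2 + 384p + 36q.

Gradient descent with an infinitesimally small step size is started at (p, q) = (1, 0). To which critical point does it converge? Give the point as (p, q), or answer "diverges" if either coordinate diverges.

(-2, -2)

h is separable, so gradient descent decouples: p follows -∂h/∂p, q follows -∂h/∂q.
∂h/∂p = -12(p - 4)(p + 2)(p + 4); at p=1 this is 540, so p decreases.
∂h/∂q = 6(q + 2)(q + 3); at q=0 this is 36, so q decreases.
p converges to its nearest critical value -2 (a local min of the p-part); q converges to -2. The iterate converges to (-2, -2).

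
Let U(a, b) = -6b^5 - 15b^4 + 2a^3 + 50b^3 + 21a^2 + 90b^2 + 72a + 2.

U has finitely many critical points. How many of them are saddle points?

4

U separates as a function of a plus a function of b, so ∇U=0 decouples.
∂U/∂a = 6(a + 3)(a + 4) = 0 at a ∈ {-4, -3}; ∂U/∂b = -30b(b - 2)(b + 1)(b + 3) = 0 at b ∈ {-3, -1, 0, 2}.
The Hessian is diagonal: diag(U_aa, U_bb). Second derivatives: U_aa(-4)=-6, U_aa(-3)=6; U_bb(-3)=900, U_bb(-1)=-180, U_bb(0)=180, U_bb(2)=-900.
Saddle points occur where the two diagonal entries have opposite signs: (-4, -3), (-4, 0), (-3, -1), (-3, 2). Count: 4.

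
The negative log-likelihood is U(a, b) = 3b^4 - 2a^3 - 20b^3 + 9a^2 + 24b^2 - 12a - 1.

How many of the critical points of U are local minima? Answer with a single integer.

2

U separates as a function of a plus a function of b, so ∇U=0 decouples.
∂U/∂a = -6(a - 2)(a - 1) = 0 at a ∈ {1, 2}; ∂U/∂b = 12b(b - 4)(b - 1) = 0 at b ∈ {0, 1, 4}.
The Hessian is diagonal: diag(U_aa, U_bb). Second derivatives: U_aa(1)=6, U_aa(2)=-6; U_bb(0)=48, U_bb(1)=-36, U_bb(4)=144.
Local minima occur where both diagonal entries positive: (1, 0), (1, 4). Count: 2.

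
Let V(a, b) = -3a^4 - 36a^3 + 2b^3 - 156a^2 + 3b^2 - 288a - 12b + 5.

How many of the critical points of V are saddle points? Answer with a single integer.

3

V separates as a function of a plus a function of b, so ∇V=0 decouples.
∂V/∂a = -12(a + 2)(a + 3)(a + 4) = 0 at a ∈ {-4, -3, -2}; ∂V/∂b = 6(b - 1)(b + 2) = 0 at b ∈ {-2, 1}.
The Hessian is diagonal: diag(V_aa, V_bb). Second derivatives: V_aa(-4)=-24, V_aa(-3)=12, V_aa(-2)=-24; V_bb(-2)=-18, V_bb(1)=18.
Saddle points occur where the two diagonal entries have opposite signs: (-4, 1), (-3, -2), (-2, 1). Count: 3.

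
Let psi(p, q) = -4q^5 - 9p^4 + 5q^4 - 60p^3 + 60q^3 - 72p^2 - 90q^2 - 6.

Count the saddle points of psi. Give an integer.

psi separates as a function of p plus a function of q, so ∇psi=0 decouples.
∂psi/∂p = -36p(p + 1)(p + 4) = 0 at p ∈ {-4, -1, 0}; ∂psi/∂q = -20q(q - 3)(q - 1)(q + 3) = 0 at q ∈ {-3, 0, 1, 3}.
The Hessian is diagonal: diag(psi_pp, psi_qq). Second derivatives: psi_pp(-4)=-432, psi_pp(-1)=108, psi_pp(0)=-144; psi_qq(-3)=1440, psi_qq(0)=-180, psi_qq(1)=160, psi_qq(3)=-720.
Saddle points occur where the two diagonal entries have opposite signs: (-4, -3), (-4, 1), (-1, 0), (-1, 3), (0, -3), (0, 1). Count: 6.

6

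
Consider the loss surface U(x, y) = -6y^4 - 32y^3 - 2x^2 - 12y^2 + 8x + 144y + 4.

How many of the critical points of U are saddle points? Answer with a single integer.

1

U separates as a function of x plus a function of y, so ∇U=0 decouples.
∂U/∂x = -4(x - 2) = 0 at x ∈ {2}; ∂U/∂y = -24(y - 1)(y + 2)(y + 3) = 0 at y ∈ {-3, -2, 1}.
The Hessian is diagonal: diag(U_xx, U_yy). Second derivatives: U_xx(2)=-4; U_yy(-3)=-96, U_yy(-2)=72, U_yy(1)=-288.
Saddle points occur where the two diagonal entries have opposite signs: (2, -2). Count: 1.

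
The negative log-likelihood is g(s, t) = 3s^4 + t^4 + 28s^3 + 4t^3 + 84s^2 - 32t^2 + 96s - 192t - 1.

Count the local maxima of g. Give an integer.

1

g separates as a function of s plus a function of t, so ∇g=0 decouples.
∂g/∂s = 12(s + 1)(s + 2)(s + 4) = 0 at s ∈ {-4, -2, -1}; ∂g/∂t = 4(t - 4)(t + 3)(t + 4) = 0 at t ∈ {-4, -3, 4}.
The Hessian is diagonal: diag(g_ss, g_tt). Second derivatives: g_ss(-4)=72, g_ss(-2)=-24, g_ss(-1)=36; g_tt(-4)=32, g_tt(-3)=-28, g_tt(4)=224.
Local maxima occur where both diagonal entries negative: (-2, -3). Count: 1.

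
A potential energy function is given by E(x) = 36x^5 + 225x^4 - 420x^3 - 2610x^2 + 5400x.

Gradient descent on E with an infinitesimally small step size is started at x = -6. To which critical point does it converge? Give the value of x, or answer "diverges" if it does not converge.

diverges

E'(x) = 180(x - 2)(x - 1)(x + 3)(x + 5), so E'(-6) = 30240.
Gradient descent moves in the -E' direction, i.e. x is decreasing.
There is no critical point below x=-6, and E' keeps the same sign, so the iterate runs off to −∞.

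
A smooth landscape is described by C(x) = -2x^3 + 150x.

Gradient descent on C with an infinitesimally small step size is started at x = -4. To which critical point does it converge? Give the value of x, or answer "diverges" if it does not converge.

C'(x) = -6(x - 5)(x + 5), so C'(-4) = 54.
Gradient descent moves in the -C' direction, i.e. x is decreasing.
The nearest critical point in that direction is x = -5, where C'' = 60 > 0 (a local minimum). The iterate converges there.

-5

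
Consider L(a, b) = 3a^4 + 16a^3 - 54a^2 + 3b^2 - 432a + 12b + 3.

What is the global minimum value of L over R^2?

L(a,b) separates as P(a) + Q(b) + 3, so its minimum is min P + min Q + 3.
P'(a) = 12(a - 3)(a + 3)(a + 4) vanishes at a ∈ {-4, -3, 3}; Q'(b) = 6b + 12 vanishes at b ∈ {-2}.
Local minima of P (where P''>0): P(-4)=608, P(3)=-1107. Local minima of Q: Q(-2)=-12.
So the global minimum of L is P(3) + Q(-2) + 3 = -1107 − 12 + 3 = -1116, attained at (3, -2).

-1116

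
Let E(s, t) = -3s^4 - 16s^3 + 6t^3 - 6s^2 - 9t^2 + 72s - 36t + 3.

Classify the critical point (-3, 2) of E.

The mixed partial ∂²E/∂s∂t is 0, so the Hessian at any point is diag(E_ss, E_tt) = diag(-12(3s^2 + 8s + 1), 18(2t - 1)).
At (-3, 2): H = diag(-48, 54).
The eigenvalues have opposite signs, so H is indefinite: a saddle point.

saddle point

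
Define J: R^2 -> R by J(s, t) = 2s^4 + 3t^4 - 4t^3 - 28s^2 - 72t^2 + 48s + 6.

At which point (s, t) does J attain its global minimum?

J(s,t) separates as P(s) + Q(t) + 6, so its minimum is min P + min Q + 6.
P'(s) = 8(s - 2)(s - 1)(s + 3) vanishes at s ∈ {-3, 1, 2}; Q'(t) = 12t(t - 4)(t + 3) vanishes at t ∈ {-3, 0, 4}.
Local minima of P (where P''>0): P(-3)=-234, P(2)=16. Local minima of Q: Q(-3)=-297, Q(4)=-640.
So the global minimum of J is P(-3) + Q(4) + 6 = -234 − 640 + 6 = -868, attained at (-3, 4).

(-3, 4)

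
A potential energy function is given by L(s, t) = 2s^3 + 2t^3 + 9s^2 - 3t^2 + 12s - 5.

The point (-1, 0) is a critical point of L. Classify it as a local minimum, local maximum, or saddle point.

The mixed partial ∂²L/∂s∂t is 0, so the Hessian at any point is diag(L_ss, L_tt) = diag(6(2s + 3), 6(2t - 1)).
At (-1, 0): H = diag(6, -6).
The eigenvalues have opposite signs, so H is indefinite: a saddle point.

saddle point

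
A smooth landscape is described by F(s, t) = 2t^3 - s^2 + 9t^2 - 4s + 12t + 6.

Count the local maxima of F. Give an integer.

1

F separates as a function of s plus a function of t, so ∇F=0 decouples.
∂F/∂s = -2(s + 2) = 0 at s ∈ {-2}; ∂F/∂t = 6(t + 1)(t + 2) = 0 at t ∈ {-2, -1}.
The Hessian is diagonal: diag(F_ss, F_tt). Second derivatives: F_ss(-2)=-2; F_tt(-2)=-6, F_tt(-1)=6.
Local maxima occur where both diagonal entries negative: (-2, -2). Count: 1.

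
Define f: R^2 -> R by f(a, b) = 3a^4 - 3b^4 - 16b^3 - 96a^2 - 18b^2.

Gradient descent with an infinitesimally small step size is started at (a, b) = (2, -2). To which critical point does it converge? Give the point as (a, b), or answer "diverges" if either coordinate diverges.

(4, -1)

f is separable, so gradient descent decouples: a follows -∂f/∂a, b follows -∂f/∂b.
∂f/∂a = 12a(a - 4)(a + 4); at a=2 this is -288, so a increases.
∂f/∂b = -12b(b + 1)(b + 3); at b=-2 this is -24, so b increases.
a converges to its nearest critical value 4 (a local min of the a-part); b converges to -1. The iterate converges to (4, -1).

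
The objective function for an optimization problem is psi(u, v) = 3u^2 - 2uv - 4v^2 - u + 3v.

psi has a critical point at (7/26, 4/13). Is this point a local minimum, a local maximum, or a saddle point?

The Hessian of psi is constant: H = [[6, -2], [-2, -8]].
det(H) = 6·(-8) − (-2)² = -52.
Since det(H) < 0, H is indefinite and the critical point is a saddle point.

saddle point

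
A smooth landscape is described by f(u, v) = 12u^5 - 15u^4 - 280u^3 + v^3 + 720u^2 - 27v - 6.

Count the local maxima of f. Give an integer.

2

f separates as a function of u plus a function of v, so ∇f=0 decouples.
∂f/∂u = 60u(u - 3)(u - 2)(u + 4) = 0 at u ∈ {-4, 0, 2, 3}; ∂f/∂v = 3(v - 3)(v + 3) = 0 at v ∈ {-3, 3}.
The Hessian is diagonal: diag(f_uu, f_vv). Second derivatives: f_uu(-4)=-10080, f_uu(0)=1440, f_uu(2)=-720, f_uu(3)=1260; f_vv(-3)=-18, f_vv(3)=18.
Local maxima occur where both diagonal entries negative: (-4, -3), (2, -3). Count: 2.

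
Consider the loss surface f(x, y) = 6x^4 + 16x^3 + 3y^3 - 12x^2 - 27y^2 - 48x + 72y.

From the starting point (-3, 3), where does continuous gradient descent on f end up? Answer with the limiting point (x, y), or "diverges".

f is separable, so gradient descent decouples: x follows -∂f/∂x, y follows -∂f/∂y.
∂f/∂x = 24(x - 1)(x + 1)(x + 2); at x=-3 this is -192, so x increases.
∂f/∂y = 9(y - 4)(y - 2); at y=3 this is -9, so y increases.
x converges to its nearest critical value -2 (a local min of the x-part); y converges to 4. The iterate converges to (-2, 4).

(-2, 4)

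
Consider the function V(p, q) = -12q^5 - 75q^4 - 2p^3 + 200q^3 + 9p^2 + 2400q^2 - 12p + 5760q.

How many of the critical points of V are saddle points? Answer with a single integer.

V separates as a function of p plus a function of q, so ∇V=0 decouples.
∂V/∂p = -6(p - 2)(p - 1) = 0 at p ∈ {1, 2}; ∂V/∂q = -60(q - 4)(q + 2)(q + 3)(q + 4) = 0 at q ∈ {-4, -3, -2, 4}.
The Hessian is diagonal: diag(V_pp, V_qq). Second derivatives: V_pp(1)=6, V_pp(2)=-6; V_qq(-4)=960, V_qq(-3)=-420, V_qq(-2)=720, V_qq(4)=-20160.
Saddle points occur where the two diagonal entries have opposite signs: (1, -3), (1, 4), (2, -4), (2, -2). Count: 4.

4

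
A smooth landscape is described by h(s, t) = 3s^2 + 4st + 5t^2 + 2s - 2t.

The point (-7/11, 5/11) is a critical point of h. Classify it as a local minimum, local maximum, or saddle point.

local minimum

The Hessian of h is constant: H = [[6, 4], [4, 10]].
det(H) = 6·10 − 4² = 44.
det(H) > 0 and tr(H) = 16 > 0, so H is positive definite and the point is a local minimum.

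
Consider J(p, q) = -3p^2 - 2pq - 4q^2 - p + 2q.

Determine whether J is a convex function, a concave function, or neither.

J is quadratic, so its Hessian is the constant matrix H = [[-6, -2], [-2, -8]].
det(H) = 44, tr(H) = -14.
det(H) > 0 and tr(H) < 0, so H is negative definite everywhere: concave.

concave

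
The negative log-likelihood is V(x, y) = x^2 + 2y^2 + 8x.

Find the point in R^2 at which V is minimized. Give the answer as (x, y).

V(x,y) separates as P(x) + Q(y), so its minimum is min P + min Q.
P'(x) = 2x + 8 vanishes at x ∈ {-4}; Q'(y) = 4y vanishes at y ∈ {0}.
Local minima of P (where P''>0): P(-4)=-16. Local minima of Q: Q(0)=0.
So the global minimum of V is P(-4) + Q(0) = -16 + 0 = -16, attained at (-4, 0).

(-4, 0)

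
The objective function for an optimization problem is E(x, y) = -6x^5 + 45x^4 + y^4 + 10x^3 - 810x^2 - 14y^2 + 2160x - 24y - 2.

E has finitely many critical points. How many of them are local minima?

4

E separates as a function of x plus a function of y, so ∇E=0 decouples.
∂E/∂x = -30(x - 4)(x - 3)(x - 2)(x + 3) = 0 at x ∈ {-3, 2, 3, 4}; ∂E/∂y = 4(y - 3)(y + 1)(y + 2) = 0 at y ∈ {-2, -1, 3}.
The Hessian is diagonal: diag(E_xx, E_yy). Second derivatives: E_xx(-3)=6300, E_xx(2)=-300, E_xx(3)=180, E_xx(4)=-420; E_yy(-2)=20, E_yy(-1)=-16, E_yy(3)=80.
Local minima occur where both diagonal entries positive: (-3, -2), (-3, 3), (3, -2), (3, 3). Count: 4.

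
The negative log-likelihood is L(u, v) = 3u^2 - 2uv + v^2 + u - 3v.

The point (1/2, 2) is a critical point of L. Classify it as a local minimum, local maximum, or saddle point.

local minimum

The Hessian of L is constant: H = [[6, -2], [-2, 2]].
det(H) = 6·2 − (-2)² = 8.
det(H) > 0 and tr(H) = 8 > 0, so H is positive definite and the point is a local minimum.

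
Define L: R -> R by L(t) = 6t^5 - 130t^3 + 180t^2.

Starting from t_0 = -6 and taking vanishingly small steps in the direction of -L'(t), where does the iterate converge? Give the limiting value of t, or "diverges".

diverges

L'(t) = 30t(t - 3)(t - 1)(t + 4), so L'(-6) = 22680.
Gradient descent moves in the -L' direction, i.e. t is decreasing.
There is no critical point below t=-6, and L' keeps the same sign, so the iterate runs off to −∞.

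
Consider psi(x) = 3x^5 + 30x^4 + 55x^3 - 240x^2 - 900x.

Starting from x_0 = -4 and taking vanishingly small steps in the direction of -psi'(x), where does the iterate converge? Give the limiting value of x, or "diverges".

-3

psi'(x) = 15(x - 2)(x + 2)(x + 3)(x + 5), so psi'(-4) = -180.
Gradient descent moves in the -psi' direction, i.e. x is increasing.
The nearest critical point in that direction is x = -3, where psi'' = 150 > 0 (a local minimum). The iterate converges there.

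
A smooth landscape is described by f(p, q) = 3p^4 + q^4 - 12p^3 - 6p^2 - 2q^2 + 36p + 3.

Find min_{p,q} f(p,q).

f(p,q) separates as A(p) + B(q) + 3, so its minimum is min A + min B + 3.
A'(p) = 12(p - 3)(p - 1)(p + 1) vanishes at p ∈ {-1, 1, 3}; B'(q) = 4q(q - 1)(q + 1) vanishes at q ∈ {-1, 0, 1}.
Local minima of A (where A''>0): A(-1)=-27, A(3)=-27. Local minima of B: B(-1)=-1, B(1)=-1.
So the global minimum of f is A(-1) + B(-1) + 3 = -27 − 1 + 3 = -25, attained at (-1, -1).

-25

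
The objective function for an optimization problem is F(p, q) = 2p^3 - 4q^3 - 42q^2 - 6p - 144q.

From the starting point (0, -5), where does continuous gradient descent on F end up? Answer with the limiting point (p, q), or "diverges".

(1, -4)

F is separable, so gradient descent decouples: p follows -∂F/∂p, q follows -∂F/∂q.
∂F/∂p = 6(p - 1)(p + 1); at p=0 this is -6, so p increases.
∂F/∂q = -12(q + 3)(q + 4); at q=-5 this is -24, so q increases.
p converges to its nearest critical value 1 (a local min of the p-part); q converges to -4. The iterate converges to (1, -4).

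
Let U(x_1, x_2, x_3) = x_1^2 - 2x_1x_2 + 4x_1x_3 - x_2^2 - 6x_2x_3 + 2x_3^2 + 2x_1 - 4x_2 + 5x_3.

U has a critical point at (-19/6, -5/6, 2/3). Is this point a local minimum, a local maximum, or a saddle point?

The Hessian is constant: H = [[2, -2, 4], [-2, -2, -6], [4, -6, 4]].
Leading principal minors: Δ₁ = 2, Δ₂ = -8, Δ₃ = 24.
The minors fit neither the all-positive nor the alternating-sign pattern, so H is indefinite: a saddle point.

saddle point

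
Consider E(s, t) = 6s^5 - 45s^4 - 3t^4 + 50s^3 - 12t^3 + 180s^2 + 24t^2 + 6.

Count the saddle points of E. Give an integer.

6

E separates as a function of s plus a function of t, so ∇E=0 decouples.
∂E/∂s = 30s(s - 4)(s - 3)(s + 1) = 0 at s ∈ {-1, 0, 3, 4}; ∂E/∂t = -12t(t - 1)(t + 4) = 0 at t ∈ {-4, 0, 1}.
The Hessian is diagonal: diag(E_ss, E_tt). Second derivatives: E_ss(-1)=-600, E_ss(0)=360, E_ss(3)=-360, E_ss(4)=600; E_tt(-4)=-240, E_tt(0)=48, E_tt(1)=-60.
Saddle points occur where the two diagonal entries have opposite signs: (-1, 0), (0, -4), (0, 1), (3, 0), (4, -4), (4, 1). Count: 6.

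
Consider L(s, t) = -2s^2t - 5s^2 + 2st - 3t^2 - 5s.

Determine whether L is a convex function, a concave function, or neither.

The term -2s^2t is cubic, so the Hessian is not constant.
∂²L/∂s² = -4t - 10, which takes both signs as t varies (negative for sufficiently large t). A diagonal entry of the Hessian changing sign means the Hessian is neither positive- nor negative-semidefinite on all of R^2.

neither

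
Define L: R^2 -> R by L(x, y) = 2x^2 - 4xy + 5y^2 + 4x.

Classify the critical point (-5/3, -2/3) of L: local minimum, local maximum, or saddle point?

local minimum

The Hessian of L is constant: H = [[4, -4], [-4, 10]].
det(H) = 4·10 − (-4)² = 24.
det(H) > 0 and tr(H) = 14 > 0, so H is positive definite and the point is a local minimum.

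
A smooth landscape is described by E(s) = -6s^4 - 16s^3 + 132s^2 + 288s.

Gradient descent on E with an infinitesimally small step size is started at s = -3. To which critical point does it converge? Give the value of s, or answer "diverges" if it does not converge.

E'(s) = -24(s - 3)(s + 1)(s + 4), so E'(-3) = -288.
Gradient descent moves in the -E' direction, i.e. s is increasing.
The nearest critical point in that direction is s = -1, where E'' = 288 > 0 (a local minimum). The iterate converges there.

-1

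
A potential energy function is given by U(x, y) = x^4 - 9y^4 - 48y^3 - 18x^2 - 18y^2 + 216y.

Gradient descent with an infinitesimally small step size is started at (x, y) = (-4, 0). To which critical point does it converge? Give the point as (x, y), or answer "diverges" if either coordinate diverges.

(-3, -2)

U is separable, so gradient descent decouples: x follows -∂U/∂x, y follows -∂U/∂y.
∂U/∂x = 4x(x - 3)(x + 3); at x=-4 this is -112, so x increases.
∂U/∂y = -36(y - 1)(y + 2)(y + 3); at y=0 this is 216, so y decreases.
x converges to its nearest critical value -3 (a local min of the x-part); y converges to -2. The iterate converges to (-3, -2).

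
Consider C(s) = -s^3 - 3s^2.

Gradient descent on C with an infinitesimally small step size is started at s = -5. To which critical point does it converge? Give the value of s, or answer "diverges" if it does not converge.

C'(s) = -3s(s + 2), so C'(-5) = -45.
Gradient descent moves in the -C' direction, i.e. s is increasing.
The nearest critical point in that direction is s = -2, where C'' = 6 > 0 (a local minimum). The iterate converges there.

-2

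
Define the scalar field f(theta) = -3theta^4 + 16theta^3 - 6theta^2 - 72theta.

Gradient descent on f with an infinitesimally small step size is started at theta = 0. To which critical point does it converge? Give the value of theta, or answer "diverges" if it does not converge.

2

f'(theta) = -12(theta - 3)(theta - 2)(theta + 1), so f'(0) = -72.
Gradient descent moves in the -f' direction, i.e. theta is increasing.
The nearest critical point in that direction is theta = 2, where f'' = 36 > 0 (a local minimum). The iterate converges there.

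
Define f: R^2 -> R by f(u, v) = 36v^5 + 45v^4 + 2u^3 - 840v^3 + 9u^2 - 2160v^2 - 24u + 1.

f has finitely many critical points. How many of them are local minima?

2

f separates as a function of u plus a function of v, so ∇f=0 decouples.
∂f/∂u = 6(u - 1)(u + 4) = 0 at u ∈ {-4, 1}; ∂f/∂v = 180v(v - 4)(v + 2)(v + 3) = 0 at v ∈ {-3, -2, 0, 4}.
The Hessian is diagonal: diag(f_uu, f_vv). Second derivatives: f_uu(-4)=-30, f_uu(1)=30; f_vv(-3)=-3780, f_vv(-2)=2160, f_vv(0)=-4320, f_vv(4)=30240.
Local minima occur where both diagonal entries positive: (1, -2), (1, 4). Count: 2.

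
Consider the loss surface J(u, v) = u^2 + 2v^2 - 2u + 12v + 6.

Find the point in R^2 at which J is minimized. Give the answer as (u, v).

(1, -3)

J(u,v) separates as P(u) + Q(v) + 6, so its minimum is min P + min Q + 6.
P'(u) = 2u - 2 vanishes at u ∈ {1}; Q'(v) = 4v + 12 vanishes at v ∈ {-3}.
Local minima of P (where P''>0): P(1)=-1. Local minima of Q: Q(-3)=-18.
So the global minimum of J is P(1) + Q(-3) + 6 = -1 − 18 + 6 = -13, attained at (1, -3).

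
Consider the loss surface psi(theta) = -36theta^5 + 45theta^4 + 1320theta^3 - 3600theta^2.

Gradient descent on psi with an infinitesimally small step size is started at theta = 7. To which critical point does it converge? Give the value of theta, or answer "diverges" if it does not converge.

diverges

psi'(theta) = -180theta(theta - 4)(theta - 2)(theta + 5), so psi'(7) = -226800.
Gradient descent moves in the -psi' direction, i.e. theta is increasing.
There is no critical point above theta=7, and psi' keeps the same sign, so the iterate runs off to +∞.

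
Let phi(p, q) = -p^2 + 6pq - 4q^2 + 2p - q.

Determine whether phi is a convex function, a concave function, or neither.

neither

phi is quadratic, so its Hessian is the constant matrix H = [[-2, 6], [6, -8]].
det(H) = -20, tr(H) = -10.
det(H) < 0, so H is indefinite: neither convex nor concave.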